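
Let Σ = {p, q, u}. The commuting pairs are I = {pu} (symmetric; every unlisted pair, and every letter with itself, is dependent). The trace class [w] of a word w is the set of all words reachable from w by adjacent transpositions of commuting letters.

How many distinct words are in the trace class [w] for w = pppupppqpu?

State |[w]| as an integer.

14

0(p) covers ∅
1(p) covers 0:p
2(p) covers 1:p
3(u) covers ∅
4(p) covers 2:p
5(p) covers 4:p
6(p) covers 5:p
7(q) covers 3:u, 6:p
8(p) covers 7:q
9(u) covers 7:q
floor of heap: 0:p, 3:u
completions by unplaced set U, small U first (add the entries for U minus each lowest piece of U):
  |U|=1: {8}:1  {9}:1
  |U|=2: {8,9}:2
  |U|=3: {7,8,9}:2
  |U|=4: {3,7,8,9}:2  {6,7,8,9}:2
  |U|=5: {3,6,7,8,9}:4  {5,6,7,8,9}:2
  |U|=6: {3,5,6,7,8,9}:6  {4,5,6,7,8,9}:2
  |U|=7: {2,4,5,6,7,8,9}:2  {3,4,5,6,7,8,9}:8
  |U|=8: {1,2,4,5,6,7,8,9}:2  {2,3,4,5,6,7,8,9}:10
  start at 0(p): 12
  start at 3(u): 2
sum over floor = 14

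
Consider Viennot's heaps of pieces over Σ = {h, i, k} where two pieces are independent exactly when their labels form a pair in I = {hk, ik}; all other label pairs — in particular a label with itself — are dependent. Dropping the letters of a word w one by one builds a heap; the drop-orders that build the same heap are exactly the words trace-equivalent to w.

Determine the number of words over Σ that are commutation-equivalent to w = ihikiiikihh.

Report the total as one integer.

55

drop 0:i onto floor
drop 1:h onto {0:i}
drop 2:i onto {1:h}
drop 3:k onto floor
drop 4:i onto {2:i}
drop 5:i onto {4:i}
drop 6:i onto {5:i}
drop 7:k onto {3:k}
drop 8:i onto {6:i}
drop 9:h onto {8:i}
drop 10:h onto {9:h}
ground layer = {0:i, 3:k}
drop-orders for the pieces not yet dropped (sum over which currently-grounded one goes next):
  1 to go: {7} 1  {10} 1
  2 to go: {3,7} 1  {7,10} 2  {9,10} 1
  3 to go: {3,7,10} 3  {7,9,10} 3  {8,9,10} 1
  4 to go: {3,7,9,10} 6  {6,8,9,10} 1  {7,8,9,10} 4
  5 to go: {3,7,8,9,10} 10  {5,6,8,9,10} 1  {6,7,8,9,10} 5
  6 to go: {3,6,7,8,9,10} 15  {4,5,6,8,9,10} 1  {5,6,7,8,9,10} 6
  7 to go: {2,4,5,6,8,9,10} 1  {3,5,6,7,8,9,10} 21  {4,5,6,7,8,9,10} 7
  8 to go: {1,2,4,5,6,8,9,10} 1  {2,4,5,6,7,8,9,10} 8  {3,4,5,6,7,8,9,10} 28
  9 to go: {0,1,2,4,5,6,8,9,10} 1  {1,2,4,5,6,7,8,9,10} 9  {2,3,4,5,6,7,8,9,10} 36
  if 0:i drops first: 45 orders
  if 3:k drops first: 10 orders
heap linearizations: 55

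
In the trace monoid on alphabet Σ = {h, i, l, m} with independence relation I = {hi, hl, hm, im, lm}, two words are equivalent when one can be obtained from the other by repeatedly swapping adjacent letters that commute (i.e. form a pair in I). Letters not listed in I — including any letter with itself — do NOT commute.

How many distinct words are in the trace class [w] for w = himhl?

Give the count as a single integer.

30

0(h) covers ∅
1(i) covers ∅
2(m) covers ∅
3(h) covers 0:h
4(l) covers 1:i
floor of heap: 0:h, 1:i, 2:m
completions by unplaced set U, small U first (add the entries for U minus each lowest piece of U):
  |U|=1: {2}:1  {3}:1  {4}:1
  |U|=2: {0,3}:1  {1,4}:1  {2,3}:2  {2,4}:2  {3,4}:2
  |U|=3: {0,2,3}:3  {0,3,4}:3  {1,2,4}:3  {1,3,4}:3  {2,3,4}:6
  start at 0(h): 12
  start at 1(i): 12
  start at 2(m): 6
sum over floor = 30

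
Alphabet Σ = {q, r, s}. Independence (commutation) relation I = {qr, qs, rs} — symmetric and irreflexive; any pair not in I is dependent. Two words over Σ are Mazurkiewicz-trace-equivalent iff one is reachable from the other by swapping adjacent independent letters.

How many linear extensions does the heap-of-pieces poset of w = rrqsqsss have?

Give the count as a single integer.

#0=r has no predecessor
#1=r depends on [0:r]
#2=q has no predecessor
#3=s has no predecessor
#4=q depends on [2:q]
#5=s depends on [3:s]
#6=s depends on [5:s]
#7=s depends on [6:s]
sources: [0:r, 2:q, 3:s]
N(rest) = Σ N(rest − s) over sources s of rest; N(one piece) = 1:
  size 1 → [1]=1  [4]=1  [7]=1
  size 2 → [0,1]=1  [1,4]=2  [1,7]=2  [2,4]=1  [4,7]=2  [6,7]=1
  size 3 → [0,1,4]=3  [0,1,7]=3  [1,2,4]=3  [1,4,7]=6  [1,6,7]=3  [2,4,7]=3  [4,6,7]=3  [5,6,7]=1
  size 4 → [0,1,2,4]=6  [0,1,4,7]=12  [0,1,6,7]=6  [1,2,4,7]=12  [1,4,6,7]=12  [1,5,6,7]=4  [2,4,6,7]=6  [3,5,6,7]=1  [4,5,6,7]=4
  size 5 → [0,1,2,4,7]=30  [0,1,4,6,7]=30  [0,1,5,6,7]=10  [1,2,4,6,7]=30  [1,3,5,6,7]=5  [1,4,5,6,7]=20  [2,4,5,6,7]=10  [3,4,5,6,7]=5
  size 6 → [0,1,2,4,6,7]=90  [0,1,3,5,6,7]=15  [0,1,4,5,6,7]=60  [1,2,4,5,6,7]=60  [1,3,4,5,6,7]=30  [2,3,4,5,6,7]=15
  first=0(r) contributes 105
  first=2(q) contributes 105
  first=3(s) contributes 210
|[w]| = 420

420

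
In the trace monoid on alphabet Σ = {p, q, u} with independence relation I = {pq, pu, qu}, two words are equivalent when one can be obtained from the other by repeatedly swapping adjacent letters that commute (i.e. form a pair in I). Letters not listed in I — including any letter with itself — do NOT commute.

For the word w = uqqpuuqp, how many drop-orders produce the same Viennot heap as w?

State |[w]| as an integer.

piece 0:u — minimal
piece 1:q — minimal
piece 2:q rests on {1:q}
piece 3:p — minimal
piece 4:u rests on {0:u}
piece 5:u rests on {4:u}
piece 6:q rests on {2:q}
piece 7:p rests on {3:p}
minimal pieces: {0:u, 1:q, 3:p}
ways to finish when only these pieces remain (= sum over removing one remaining piece with nothing left below it):
  1 left: {5}→1  {6}→1  {7}→1
  2 left: {2,6}→1  {3,7}→1  {4,5}→1  {5,6}→2  {5,7}→2  {6,7}→2
  3 left: {0,4,5}→1  {1,2,6}→1  {2,5,6}→3  {2,6,7}→3  {3,5,7}→3  {3,6,7}→3  {4,5,6}→3  {4,5,7}→3  {5,6,7}→6
  4 left: {0,4,5,6}→4  {0,4,5,7}→4  {1,2,5,6}→4  {1,2,6,7}→4  {2,3,6,7}→6  {2,4,5,6}→6  {2,5,6,7}→12  {3,4,5,7}→6  {3,5,6,7}→12  {4,5,6,7}→12
  5 left: {0,2,4,5,6}→10  {0,3,4,5,7}→10  {0,4,5,6,7}→20  {1,2,3,6,7}→10  {1,2,4,5,6}→10  {1,2,5,6,7}→20  {2,3,5,6,7}→30  {2,4,5,6,7}→30  {3,4,5,6,7}→30
  6 left: {0,1,2,4,5,6}→20  {0,2,4,5,6,7}→60  {0,3,4,5,6,7}→60  {1,2,3,5,6,7}→60  {1,2,4,5,6,7}→60  {2,3,4,5,6,7}→90
  placing 0:u first → 210 extensions
  placing 1:q first → 210 extensions
  placing 3:p first → 140 extensions
total linear extensions = 560

560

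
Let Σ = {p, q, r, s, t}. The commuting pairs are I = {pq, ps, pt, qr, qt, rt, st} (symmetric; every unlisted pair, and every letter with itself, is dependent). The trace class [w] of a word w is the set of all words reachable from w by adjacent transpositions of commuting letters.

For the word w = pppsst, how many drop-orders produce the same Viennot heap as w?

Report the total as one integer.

60

piece 0:p — minimal
piece 1:p rests on {0:p}
piece 2:p rests on {1:p}
piece 3:s — minimal
piece 4:s rests on {3:s}
piece 5:t — minimal
minimal pieces: {0:p, 3:s, 5:t}
ways to finish when only these pieces remain (= sum over removing one remaining piece with nothing left below it):
  1 left: {2}→1  {4}→1  {5}→1
  2 left: {1,2}→1  {2,4}→2  {2,5}→2  {3,4}→1  {4,5}→2
  3 left: {0,1,2}→1  {1,2,4}→3  {1,2,5}→3  {2,3,4}→3  {2,4,5}→6  {3,4,5}→3
  4 left: {0,1,2,4}→4  {0,1,2,5}→4  {1,2,3,4}→6  {1,2,4,5}→12  {2,3,4,5}→12
  placing 0:p first → 30 extensions
  placing 3:s first → 20 extensions
  placing 5:t first → 10 extensions
total linear extensions = 60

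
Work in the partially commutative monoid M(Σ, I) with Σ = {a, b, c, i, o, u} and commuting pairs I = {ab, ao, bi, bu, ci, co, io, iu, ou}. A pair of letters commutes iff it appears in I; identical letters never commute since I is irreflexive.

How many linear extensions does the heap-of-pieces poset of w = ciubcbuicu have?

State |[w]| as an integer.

drop 0:c onto floor
drop 1:i onto floor
drop 2:u onto {0:c}
drop 3:b onto {0:c}
drop 4:c onto {2:u, 3:b}
drop 5:b onto {4:c}
drop 6:u onto {4:c}
drop 7:i onto {1:i}
drop 8:c onto {5:b, 6:u}
drop 9:u onto {8:c}
ground layer = {0:c, 1:i}
drop-orders for the pieces not yet dropped (sum over which currently-grounded one goes next):
  1 to go: {7} 1  {9} 1
  2 to go: {1,7} 1  {7,9} 2  {8,9} 1
  3 to go: {1,7,9} 3  {5,8,9} 1  {6,8,9} 1  {7,8,9} 3
  4 to go: {1,7,8,9} 6  {5,6,8,9} 2  {5,7,8,9} 4  {6,7,8,9} 4
  5 to go: {1,5,7,8,9} 10  {1,6,7,8,9} 10  {4,5,6,8,9} 2  {5,6,7,8,9} 10
  6 to go: {1,5,6,7,8,9} 30  {2,4,5,6,8,9} 2  {3,4,5,6,8,9} 2  {4,5,6,7,8,9} 12
  7 to go: {1,4,5,6,7,8,9} 42  {2,3,4,5,6,8,9} 4  {2,4,5,6,7,8,9} 14  {3,4,5,6,7,8,9} 14
  8 to go: {0,2,3,4,5,6,8,9} 4  {1,2,4,5,6,7,8,9} 56  {1,3,4,5,6,7,8,9} 56  {2,3,4,5,6,7,8,9} 32
  if 0:c drops first: 144 orders
  if 1:i drops first: 36 orders
heap linearizations: 180

180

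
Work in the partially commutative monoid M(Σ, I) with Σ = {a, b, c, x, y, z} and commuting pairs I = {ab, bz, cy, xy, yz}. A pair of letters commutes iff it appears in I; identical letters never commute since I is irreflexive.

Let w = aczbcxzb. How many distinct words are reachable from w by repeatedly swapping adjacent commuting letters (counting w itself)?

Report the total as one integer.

4

drop 0:a onto floor
drop 1:c onto {0:a}
drop 2:z onto {1:c}
drop 3:b onto {1:c}
drop 4:c onto {2:z, 3:b}
drop 5:x onto {4:c}
drop 6:z onto {5:x}
drop 7:b onto {5:x}
ground layer = {0:a}
drop-orders for the pieces not yet dropped (sum over which currently-grounded one goes next):
  1 to go: {6} 1  {7} 1
  2 to go: {6,7} 2
  3 to go: {5,6,7} 2
  4 to go: {4,5,6,7} 2
  5 to go: {2,4,5,6,7} 2  {3,4,5,6,7} 2
  6 to go: {2,3,4,5,6,7} 4
  if 0:a drops first: 4 orders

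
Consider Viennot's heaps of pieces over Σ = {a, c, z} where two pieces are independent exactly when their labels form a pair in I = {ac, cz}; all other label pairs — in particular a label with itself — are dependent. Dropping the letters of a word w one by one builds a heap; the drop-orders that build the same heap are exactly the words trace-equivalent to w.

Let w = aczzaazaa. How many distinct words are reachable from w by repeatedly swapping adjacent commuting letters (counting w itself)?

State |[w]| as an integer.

drop 0:a onto floor
drop 1:c onto floor
drop 2:z onto {0:a}
drop 3:z onto {2:z}
drop 4:a onto {3:z}
drop 5:a onto {4:a}
drop 6:z onto {5:a}
drop 7:a onto {6:z}
drop 8:a onto {7:a}
ground layer = {0:a, 1:c}
drop-orders for the pieces not yet dropped (sum over which currently-grounded one goes next):
  1 to go: {1} 1  {8} 1
  2 to go: {1,8} 2  {7,8} 1
  3 to go: {1,7,8} 3  {6,7,8} 1
  4 to go: {1,6,7,8} 4  {5,6,7,8} 1
  5 to go: {1,5,6,7,8} 5  {4,5,6,7,8} 1
  6 to go: {1,4,5,6,7,8} 6  {3,4,5,6,7,8} 1
  7 to go: {1,3,4,5,6,7,8} 7  {2,3,4,5,6,7,8} 1
  if 0:a drops first: 8 orders
  if 1:c drops first: 1 orders
heap linearizations: 9

9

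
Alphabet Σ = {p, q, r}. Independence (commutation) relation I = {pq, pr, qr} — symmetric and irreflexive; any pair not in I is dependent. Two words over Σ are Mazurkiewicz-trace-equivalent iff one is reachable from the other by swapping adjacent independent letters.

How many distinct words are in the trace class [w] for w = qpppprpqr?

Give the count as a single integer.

drop 0:q onto floor
drop 1:p onto floor
drop 2:p onto {1:p}
drop 3:p onto {2:p}
drop 4:p onto {3:p}
drop 5:r onto floor
drop 6:p onto {4:p}
drop 7:q onto {0:q}
drop 8:r onto {5:r}
ground layer = {0:q, 1:p, 5:r}
drop-orders for the pieces not yet dropped (sum over which currently-grounded one goes next):
  1 to go: {6} 1  {7} 1  {8} 1
  2 to go: {0,7} 1  {4,6} 1  {5,8} 1  {6,7} 2  {6,8} 2  {7,8} 2
  3 to go: {0,6,7} 3  {0,7,8} 3  {3,4,6} 1  {4,6,7} 3  {4,6,8} 3  {5,6,8} 3  {5,7,8} 3  {6,7,8} 6
  4 to go: {0,4,6,7} 6  {0,5,7,8} 6  {0,6,7,8} 12  {2,3,4,6} 1  {3,4,6,7} 4  {3,4,6,8} 4  {4,5,6,8} 6  {4,6,7,8} 12  {5,6,7,8} 12
  5 to go: {0,3,4,6,7} 10  {0,4,6,7,8} 30  {0,5,6,7,8} 30  {1,2,3,4,6} 1  {2,3,4,6,7} 5  {2,3,4,6,8} 5  {3,4,5,6,8} 10  {3,4,6,7,8} 20  {4,5,6,7,8} 30
  6 to go: {0,2,3,4,6,7} 15  {0,3,4,6,7,8} 60  {0,4,5,6,7,8} 90  {1,2,3,4,6,7} 6  {1,2,3,4,6,8} 6  {2,3,4,5,6,8} 15  {2,3,4,6,7,8} 30  {3,4,5,6,7,8} 60
  7 to go: {0,1,2,3,4,6,7} 21  {0,2,3,4,6,7,8} 105  {0,3,4,5,6,7,8} 210  {1,2,3,4,5,6,8} 21  {1,2,3,4,6,7,8} 42  {2,3,4,5,6,7,8} 105
  if 0:q drops first: 168 orders
  if 1:p drops first: 420 orders
  if 5:r drops first: 168 orders
heap linearizations: 756

756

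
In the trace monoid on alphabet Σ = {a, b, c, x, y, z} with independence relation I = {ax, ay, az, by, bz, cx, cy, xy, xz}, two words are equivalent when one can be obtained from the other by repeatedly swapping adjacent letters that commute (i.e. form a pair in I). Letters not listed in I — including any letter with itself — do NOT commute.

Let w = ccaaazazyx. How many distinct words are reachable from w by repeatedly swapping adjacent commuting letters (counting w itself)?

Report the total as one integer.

piece 0:c — minimal
piece 1:c rests on {0:c}
piece 2:a rests on {1:c}
piece 3:a rests on {2:a}
piece 4:a rests on {3:a}
piece 5:z rests on {1:c}
piece 6:a rests on {4:a}
piece 7:z rests on {5:z}
piece 8:y rests on {7:z}
piece 9:x — minimal
minimal pieces: {0:c, 9:x}
ways to finish when only these pieces remain (= sum over removing one remaining piece with nothing left below it):
  1 left: {6}→1  {8}→1  {9}→1
  2 left: {4,6}→1  {6,8}→2  {6,9}→2  {7,8}→1  {8,9}→2
  3 left: {3,4,6}→1  {4,6,8}→3  {4,6,9}→3  {5,7,8}→1  {6,7,8}→3  {6,8,9}→6  {7,8,9}→3
  4 left: {2,3,4,6}→1  {3,4,6,8}→4  {3,4,6,9}→4  {4,6,7,8}→6  {4,6,8,9}→12  {5,6,7,8}→4  {5,7,8,9}→4  {6,7,8,9}→12
  5 left: {2,3,4,6,8}→5  {2,3,4,6,9}→5  {3,4,6,7,8}→10  {3,4,6,8,9}→20  {4,5,6,7,8}→10  {4,6,7,8,9}→30  {5,6,7,8,9}→20
  6 left: {2,3,4,6,7,8}→15  {2,3,4,6,8,9}→30  {3,4,5,6,7,8}→20  {3,4,6,7,8,9}→60  {4,5,6,7,8,9}→60
  7 left: {2,3,4,5,6,7,8}→35  {2,3,4,6,7,8,9}→105  {3,4,5,6,7,8,9}→140
  8 left: {1,2,3,4,5,6,7,8}→35  {2,3,4,5,6,7,8,9}→280
  placing 0:c first → 315 extensions
  placing 9:x first → 35 extensions
total linear extensions = 350

350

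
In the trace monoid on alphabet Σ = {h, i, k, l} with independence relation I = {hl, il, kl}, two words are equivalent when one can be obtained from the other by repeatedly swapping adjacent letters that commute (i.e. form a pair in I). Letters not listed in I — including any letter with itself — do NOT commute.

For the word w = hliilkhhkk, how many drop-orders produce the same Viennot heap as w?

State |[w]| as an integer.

45

drop 0:h onto floor
drop 1:l onto floor
drop 2:i onto {0:h}
drop 3:i onto {2:i}
drop 4:l onto {1:l}
drop 5:k onto {3:i}
drop 6:h onto {5:k}
drop 7:h onto {6:h}
drop 8:k onto {7:h}
drop 9:k onto {8:k}
ground layer = {0:h, 1:l}
drop-orders for the pieces not yet dropped (sum over which currently-grounded one goes next):
  1 to go: {4} 1  {9} 1
  2 to go: {1,4} 1  {4,9} 2  {8,9} 1
  3 to go: {1,4,9} 3  {4,8,9} 3  {7,8,9} 1
  4 to go: {1,4,8,9} 6  {4,7,8,9} 4  {6,7,8,9} 1
  5 to go: {1,4,7,8,9} 10  {4,6,7,8,9} 5  {5,6,7,8,9} 1
  6 to go: {1,4,6,7,8,9} 15  {3,5,6,7,8,9} 1  {4,5,6,7,8,9} 6
  7 to go: {1,4,5,6,7,8,9} 21  {2,3,5,6,7,8,9} 1  {3,4,5,6,7,8,9} 7
  8 to go: {0,2,3,5,6,7,8,9} 1  {1,3,4,5,6,7,8,9} 28  {2,3,4,5,6,7,8,9} 8
  if 0:h drops first: 36 orders
  if 1:l drops first: 9 orders
heap linearizations: 45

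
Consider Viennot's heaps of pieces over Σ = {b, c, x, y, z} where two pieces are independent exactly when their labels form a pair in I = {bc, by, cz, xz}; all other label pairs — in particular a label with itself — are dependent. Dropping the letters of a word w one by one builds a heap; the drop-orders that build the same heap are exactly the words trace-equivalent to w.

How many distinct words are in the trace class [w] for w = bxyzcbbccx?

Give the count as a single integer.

0(b) covers ∅
1(x) covers 0:b
2(y) covers 1:x
3(z) covers 2:y
4(c) covers 2:y
5(b) covers 3:z
6(b) covers 5:b
7(c) covers 4:c
8(c) covers 7:c
9(x) covers 6:b, 8:c
floor of heap: 0:b
completions by unplaced set U, small U first (add the entries for U minus each lowest piece of U):
  |U|=1: {9}:1
  |U|=2: {6,9}:1  {8,9}:1
  |U|=3: {5,6,9}:1  {6,8,9}:2  {7,8,9}:1
  |U|=4: {3,5,6,9}:1  {4,7,8,9}:1  {5,6,8,9}:3  {6,7,8,9}:3
  |U|=5: {3,5,6,8,9}:4  {4,6,7,8,9}:4  {5,6,7,8,9}:6
  |U|=6: {3,5,6,7,8,9}:10  {4,5,6,7,8,9}:10
  |U|=7: {3,4,5,6,7,8,9}:20
  |U|=8: {2,3,4,5,6,7,8,9}:20
  start at 0(b): 20

20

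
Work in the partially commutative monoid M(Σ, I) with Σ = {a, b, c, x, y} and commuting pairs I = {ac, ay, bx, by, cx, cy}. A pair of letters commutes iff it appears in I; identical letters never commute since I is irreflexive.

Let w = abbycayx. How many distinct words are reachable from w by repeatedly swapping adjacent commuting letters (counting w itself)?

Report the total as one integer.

#0=a has no predecessor
#1=b depends on [0:a]
#2=b depends on [1:b]
#3=y has no predecessor
#4=c depends on [2:b]
#5=a depends on [2:b]
#6=y depends on [3:y]
#7=x depends on [5:a, 6:y]
sources: [0:a, 3:y]
N(rest) = Σ N(rest − s) over sources s of rest; N(one piece) = 1:
  size 1 → [4]=1  [7]=1
  size 2 → [4,7]=2  [5,7]=1  [6,7]=1
  size 3 → [3,6,7]=1  [4,5,7]=3  [4,6,7]=3  [5,6,7]=2
  size 4 → [2,4,5,7]=3  [3,4,6,7]=4  [3,5,6,7]=3  [4,5,6,7]=8
  size 5 → [1,2,4,5,7]=3  [2,4,5,6,7]=11  [3,4,5,6,7]=15
  size 6 → [0,1,2,4,5,7]=3  [1,2,4,5,6,7]=14  [2,3,4,5,6,7]=26
  first=0(a) contributes 40
  first=3(y) contributes 17
|[w]| = 57

57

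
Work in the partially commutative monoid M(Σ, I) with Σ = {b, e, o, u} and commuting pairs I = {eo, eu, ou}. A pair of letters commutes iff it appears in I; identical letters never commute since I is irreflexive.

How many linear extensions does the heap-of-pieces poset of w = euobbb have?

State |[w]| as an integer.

6

0(e) covers ∅
1(u) covers ∅
2(o) covers ∅
3(b) covers 0:e, 1:u, 2:o
4(b) covers 3:b
5(b) covers 4:b
floor of heap: 0:e, 1:u, 2:o
completions by unplaced set U, small U first (add the entries for U minus each lowest piece of U):
  |U|=1: {5}:1
  |U|=2: {4,5}:1
  |U|=3: {3,4,5}:1
  |U|=4: {0,3,4,5}:1  {1,3,4,5}:1  {2,3,4,5}:1
  start at 0(e): 2
  start at 1(u): 2
  start at 2(o): 2
sum over floor = 6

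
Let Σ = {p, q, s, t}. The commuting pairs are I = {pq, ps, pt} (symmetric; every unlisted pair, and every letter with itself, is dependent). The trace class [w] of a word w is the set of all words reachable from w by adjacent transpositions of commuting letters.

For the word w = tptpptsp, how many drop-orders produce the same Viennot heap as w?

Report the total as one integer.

70

drop 0:t onto floor
drop 1:p onto floor
drop 2:t onto {0:t}
drop 3:p onto {1:p}
drop 4:p onto {3:p}
drop 5:t onto {2:t}
drop 6:s onto {5:t}
drop 7:p onto {4:p}
ground layer = {0:t, 1:p}
drop-orders for the pieces not yet dropped (sum over which currently-grounded one goes next):
  1 to go: {6} 1  {7} 1
  2 to go: {4,7} 1  {5,6} 1  {6,7} 2
  3 to go: {2,5,6} 1  {3,4,7} 1  {4,6,7} 3  {5,6,7} 3
  4 to go: {0,2,5,6} 1  {1,3,4,7} 1  {2,5,6,7} 4  {3,4,6,7} 4  {4,5,6,7} 6
  5 to go: {0,2,5,6,7} 5  {1,3,4,6,7} 5  {2,4,5,6,7} 10  {3,4,5,6,7} 10
  6 to go: {0,2,4,5,6,7} 15  {1,3,4,5,6,7} 15  {2,3,4,5,6,7} 20
  if 0:t drops first: 35 orders
  if 1:p drops first: 35 orders
heap linearizations: 70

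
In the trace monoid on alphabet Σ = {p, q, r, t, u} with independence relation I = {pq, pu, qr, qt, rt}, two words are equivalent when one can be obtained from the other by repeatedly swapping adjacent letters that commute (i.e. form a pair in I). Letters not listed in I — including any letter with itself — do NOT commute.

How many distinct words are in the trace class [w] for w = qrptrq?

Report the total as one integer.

piece 0:q — minimal
piece 1:r — minimal
piece 2:p rests on {1:r}
piece 3:t rests on {2:p}
piece 4:r rests on {2:p}
piece 5:q rests on {0:q}
minimal pieces: {0:q, 1:r}
ways to finish when only these pieces remain (= sum over removing one remaining piece with nothing left below it):
  1 left: {3}→1  {4}→1  {5}→1
  2 left: {0,5}→1  {3,4}→2  {3,5}→2  {4,5}→2
  3 left: {0,3,5}→3  {0,4,5}→3  {2,3,4}→2  {3,4,5}→6
  4 left: {0,3,4,5}→12  {1,2,3,4}→2  {2,3,4,5}→8
  placing 0:q first → 10 extensions
  placing 1:r first → 20 extensions
total linear extensions = 30

30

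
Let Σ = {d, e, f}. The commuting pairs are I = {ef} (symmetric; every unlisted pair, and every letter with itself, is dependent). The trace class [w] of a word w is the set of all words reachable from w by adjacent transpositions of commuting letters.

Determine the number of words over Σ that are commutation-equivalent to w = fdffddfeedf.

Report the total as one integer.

drop 0:f onto floor
drop 1:d onto {0:f}
drop 2:f onto {1:d}
drop 3:f onto {2:f}
drop 4:d onto {3:f}
drop 5:d onto {4:d}
drop 6:f onto {5:d}
drop 7:e onto {5:d}
drop 8:e onto {7:e}
drop 9:d onto {6:f, 8:e}
drop 10:f onto {9:d}
ground layer = {0:f}
drop-orders for the pieces not yet dropped (sum over which currently-grounded one goes next):
  1 to go: {10} 1
  2 to go: {9,10} 1
  3 to go: {6,9,10} 1  {8,9,10} 1
  4 to go: {6,8,9,10} 2  {7,8,9,10} 1
  5 to go: {6,7,8,9,10} 3
  6 to go: {5,6,7,8,9,10} 3
  7 to go: {4,5,6,7,8,9,10} 3
  8 to go: {3,4,5,6,7,8,9,10} 3
  9 to go: {2,3,4,5,6,7,8,9,10} 3
  if 0:f drops first: 3 orders

3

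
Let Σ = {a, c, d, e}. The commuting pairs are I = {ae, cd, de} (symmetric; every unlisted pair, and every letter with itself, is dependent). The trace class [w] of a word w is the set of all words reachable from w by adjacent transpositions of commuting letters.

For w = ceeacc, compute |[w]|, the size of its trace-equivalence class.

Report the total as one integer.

3

drop 0:c onto floor
drop 1:e onto {0:c}
drop 2:e onto {1:e}
drop 3:a onto {0:c}
drop 4:c onto {2:e, 3:a}
drop 5:c onto {4:c}
ground layer = {0:c}
drop-orders for the pieces not yet dropped (sum over which currently-grounded one goes next):
  1 to go: {5} 1
  2 to go: {4,5} 1
  3 to go: {2,4,5} 1  {3,4,5} 1
  4 to go: {1,2,4,5} 1  {2,3,4,5} 2
  if 0:c drops first: 3 orders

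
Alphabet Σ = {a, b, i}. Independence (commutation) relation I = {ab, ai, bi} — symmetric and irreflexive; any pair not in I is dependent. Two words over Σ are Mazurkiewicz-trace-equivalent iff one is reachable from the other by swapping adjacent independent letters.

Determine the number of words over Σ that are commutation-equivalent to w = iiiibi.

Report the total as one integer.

drop 0:i onto floor
drop 1:i onto {0:i}
drop 2:i onto {1:i}
drop 3:i onto {2:i}
drop 4:b onto floor
drop 5:i onto {3:i}
ground layer = {0:i, 4:b}
drop-orders for the pieces not yet dropped (sum over which currently-grounded one goes next):
  1 to go: {4} 1  {5} 1
  2 to go: {3,5} 1  {4,5} 2
  3 to go: {2,3,5} 1  {3,4,5} 3
  4 to go: {1,2,3,5} 1  {2,3,4,5} 4
  if 0:i drops first: 5 orders
  if 4:b drops first: 1 orders
heap linearizations: 6

6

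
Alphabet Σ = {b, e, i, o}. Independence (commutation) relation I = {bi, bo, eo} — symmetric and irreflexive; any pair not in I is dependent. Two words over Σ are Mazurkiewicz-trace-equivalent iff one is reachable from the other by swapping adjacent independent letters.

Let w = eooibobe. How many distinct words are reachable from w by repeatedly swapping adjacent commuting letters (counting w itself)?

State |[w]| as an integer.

#0=e has no predecessor
#1=o has no predecessor
#2=o depends on [1:o]
#3=i depends on [0:e, 2:o]
#4=b depends on [0:e]
#5=o depends on [3:i]
#6=b depends on [4:b]
#7=e depends on [3:i, 6:b]
sources: [0:e, 1:o]
N(rest) = Σ N(rest − s) over sources s of rest; N(one piece) = 1:
  size 1 → [5]=1  [7]=1
  size 2 → [5,7]=2  [6,7]=1
  size 3 → [3,5,7]=2  [4,6,7]=1  [5,6,7]=3
  size 4 → [2,3,5,7]=2  [3,5,6,7]=5  [4,5,6,7]=4
  size 5 → [1,2,3,5,7]=2  [2,3,5,6,7]=7  [3,4,5,6,7]=9
  size 6 → [0,3,4,5,6,7]=9  [1,2,3,5,6,7]=9  [2,3,4,5,6,7]=16
  first=0(e) contributes 25
  first=1(o) contributes 25
|[w]| = 50

50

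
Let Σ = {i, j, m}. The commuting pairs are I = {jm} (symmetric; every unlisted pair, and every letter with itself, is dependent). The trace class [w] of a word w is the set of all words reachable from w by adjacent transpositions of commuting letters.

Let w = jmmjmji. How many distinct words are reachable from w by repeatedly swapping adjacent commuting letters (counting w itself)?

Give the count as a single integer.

20

#0=j has no predecessor
#1=m has no predecessor
#2=m depends on [1:m]
#3=j depends on [0:j]
#4=m depends on [2:m]
#5=j depends on [3:j]
#6=i depends on [4:m, 5:j]
sources: [0:j, 1:m]
N(rest) = Σ N(rest − s) over sources s of rest; N(one piece) = 1:
  size 1 → [6]=1
  size 2 → [4,6]=1  [5,6]=1
  size 3 → [2,4,6]=1  [3,5,6]=1  [4,5,6]=2
  size 4 → [0,3,5,6]=1  [1,2,4,6]=1  [2,4,5,6]=3  [3,4,5,6]=3
  size 5 → [0,3,4,5,6]=4  [1,2,4,5,6]=4  [2,3,4,5,6]=6
  first=0(j) contributes 10
  first=1(m) contributes 10
|[w]| = 20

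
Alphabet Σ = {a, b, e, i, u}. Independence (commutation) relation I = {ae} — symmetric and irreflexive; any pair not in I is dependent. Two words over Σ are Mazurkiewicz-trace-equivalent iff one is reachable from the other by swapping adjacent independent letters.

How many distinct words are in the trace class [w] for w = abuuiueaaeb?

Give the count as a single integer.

piece 0:a — minimal
piece 1:b rests on {0:a}
piece 2:u rests on {1:b}
piece 3:u rests on {2:u}
piece 4:i rests on {3:u}
piece 5:u rests on {4:i}
piece 6:e rests on {5:u}
piece 7:a rests on {5:u}
piece 8:a rests on {7:a}
piece 9:e rests on {6:e}
piece 10:b rests on {8:a, 9:e}
minimal pieces: {0:a}
ways to finish when only these pieces remain (= sum over removing one remaining piece with nothing left below it):
  1 left: {10}→1
  2 left: {8,10}→1  {9,10}→1
  3 left: {6,9,10}→1  {7,8,10}→1  {8,9,10}→2
  4 left: {6,8,9,10}→3  {7,8,9,10}→3
  5 left: {6,7,8,9,10}→6
  6 left: {5,6,7,8,9,10}→6
  7 left: {4,5,6,7,8,9,10}→6
  8 left: {3,4,5,6,7,8,9,10}→6
  9 left: {2,3,4,5,6,7,8,9,10}→6
  placing 0:a first → 6 extensions

6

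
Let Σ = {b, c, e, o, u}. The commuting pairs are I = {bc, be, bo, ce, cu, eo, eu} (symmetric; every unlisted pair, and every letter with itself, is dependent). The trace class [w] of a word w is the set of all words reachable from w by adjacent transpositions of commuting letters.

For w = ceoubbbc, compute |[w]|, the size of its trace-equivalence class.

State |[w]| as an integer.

piece 0:c — minimal
piece 1:e — minimal
piece 2:o rests on {0:c}
piece 3:u rests on {2:o}
piece 4:b rests on {3:u}
piece 5:b rests on {4:b}
piece 6:b rests on {5:b}
piece 7:c rests on {2:o}
minimal pieces: {0:c, 1:e}
ways to finish when only these pieces remain (= sum over removing one remaining piece with nothing left below it):
  1 left: {1}→1  {6}→1  {7}→1
  2 left: {1,6}→2  {1,7}→2  {5,6}→1  {6,7}→2
  3 left: {1,5,6}→3  {1,6,7}→6  {4,5,6}→1  {5,6,7}→3
  4 left: {1,4,5,6}→4  {1,5,6,7}→12  {3,4,5,6}→1  {4,5,6,7}→4
  5 left: {1,3,4,5,6}→5  {1,4,5,6,7}→20  {3,4,5,6,7}→5
  6 left: {1,3,4,5,6,7}→30  {2,3,4,5,6,7}→5
  placing 0:c first → 35 extensions
  placing 1:e first → 5 extensions
total linear extensions = 40

40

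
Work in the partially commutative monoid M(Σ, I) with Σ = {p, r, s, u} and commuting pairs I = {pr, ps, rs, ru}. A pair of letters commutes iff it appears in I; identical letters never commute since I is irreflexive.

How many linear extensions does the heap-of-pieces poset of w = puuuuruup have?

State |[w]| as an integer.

9

drop 0:p onto floor
drop 1:u onto {0:p}
drop 2:u onto {1:u}
drop 3:u onto {2:u}
drop 4:u onto {3:u}
drop 5:r onto floor
drop 6:u onto {4:u}
drop 7:u onto {6:u}
drop 8:p onto {7:u}
ground layer = {0:p, 5:r}
drop-orders for the pieces not yet dropped (sum over which currently-grounded one goes next):
  1 to go: {5} 1  {8} 1
  2 to go: {5,8} 2  {7,8} 1
  3 to go: {5,7,8} 3  {6,7,8} 1
  4 to go: {4,6,7,8} 1  {5,6,7,8} 4
  5 to go: {3,4,6,7,8} 1  {4,5,6,7,8} 5
  6 to go: {2,3,4,6,7,8} 1  {3,4,5,6,7,8} 6
  7 to go: {1,2,3,4,6,7,8} 1  {2,3,4,5,6,7,8} 7
  if 0:p drops first: 8 orders
  if 5:r drops first: 1 orders
heap linearizations: 9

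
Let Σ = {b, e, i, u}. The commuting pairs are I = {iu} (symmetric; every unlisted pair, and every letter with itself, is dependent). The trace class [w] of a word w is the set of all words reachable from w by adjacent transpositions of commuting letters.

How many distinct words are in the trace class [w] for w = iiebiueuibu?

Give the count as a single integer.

4

0(i) covers ∅
1(i) covers 0:i
2(e) covers 1:i
3(b) covers 2:e
4(i) covers 3:b
5(u) covers 3:b
6(e) covers 4:i, 5:u
7(u) covers 6:e
8(i) covers 6:e
9(b) covers 7:u, 8:i
10(u) covers 9:b
floor of heap: 0:i
completions by unplaced set U, small U first (add the entries for U minus each lowest piece of U):
  |U|=1: {10}:1
  |U|=2: {9,10}:1
  |U|=3: {7,9,10}:1  {8,9,10}:1
  |U|=4: {7,8,9,10}:2
  |U|=5: {6,7,8,9,10}:2
  |U|=6: {4,6,7,8,9,10}:2  {5,6,7,8,9,10}:2
  |U|=7: {4,5,6,7,8,9,10}:4
  |U|=8: {3,4,5,6,7,8,9,10}:4
  |U|=9: {2,3,4,5,6,7,8,9,10}:4
  start at 0(i): 4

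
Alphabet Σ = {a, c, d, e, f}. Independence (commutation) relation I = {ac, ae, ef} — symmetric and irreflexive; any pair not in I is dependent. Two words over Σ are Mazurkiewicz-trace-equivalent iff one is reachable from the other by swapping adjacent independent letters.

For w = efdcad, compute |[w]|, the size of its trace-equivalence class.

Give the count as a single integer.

4

0(e) covers ∅
1(f) covers ∅
2(d) covers 0:e, 1:f
3(c) covers 2:d
4(a) covers 2:d
5(d) covers 3:c, 4:a
floor of heap: 0:e, 1:f
completions by unplaced set U, small U first (add the entries for U minus each lowest piece of U):
  |U|=1: {5}:1
  |U|=2: {3,5}:1  {4,5}:1
  |U|=3: {3,4,5}:2
  |U|=4: {2,3,4,5}:2
  start at 0(e): 2
  start at 1(f): 2
sum over floor = 4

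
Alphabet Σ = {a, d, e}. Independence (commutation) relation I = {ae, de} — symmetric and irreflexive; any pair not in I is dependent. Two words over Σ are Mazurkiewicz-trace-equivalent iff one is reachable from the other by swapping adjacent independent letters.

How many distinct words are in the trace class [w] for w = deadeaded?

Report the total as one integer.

#0=d has no predecessor
#1=e has no predecessor
#2=a depends on [0:d]
#3=d depends on [2:a]
#4=e depends on [1:e]
#5=a depends on [3:d]
#6=d depends on [5:a]
#7=e depends on [4:e]
#8=d depends on [6:d]
sources: [0:d, 1:e]
N(rest) = Σ N(rest − s) over sources s of rest; N(one piece) = 1:
  size 1 → [7]=1  [8]=1
  size 2 → [4,7]=1  [6,8]=1  [7,8]=2
  size 3 → [1,4,7]=1  [4,7,8]=3  [5,6,8]=1  [6,7,8]=3
  size 4 → [1,4,7,8]=4  [3,5,6,8]=1  [4,6,7,8]=6  [5,6,7,8]=4
  size 5 → [1,4,6,7,8]=10  [2,3,5,6,8]=1  [3,5,6,7,8]=5  [4,5,6,7,8]=10
  size 6 → [0,2,3,5,6,8]=1  [1,4,5,6,7,8]=20  [2,3,5,6,7,8]=6  [3,4,5,6,7,8]=15
  size 7 → [0,2,3,5,6,7,8]=7  [1,3,4,5,6,7,8]=35  [2,3,4,5,6,7,8]=21
  first=0(d) contributes 56
  first=1(e) contributes 28
|[w]| = 84

84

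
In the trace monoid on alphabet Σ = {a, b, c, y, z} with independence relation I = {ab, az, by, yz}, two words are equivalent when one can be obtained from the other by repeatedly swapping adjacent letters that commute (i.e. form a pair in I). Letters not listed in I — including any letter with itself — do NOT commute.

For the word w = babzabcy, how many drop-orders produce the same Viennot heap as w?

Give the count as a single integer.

15

drop 0:b onto floor
drop 1:a onto floor
drop 2:b onto {0:b}
drop 3:z onto {2:b}
drop 4:a onto {1:a}
drop 5:b onto {3:z}
drop 6:c onto {4:a, 5:b}
drop 7:y onto {6:c}
ground layer = {0:b, 1:a}
drop-orders for the pieces not yet dropped (sum over which currently-grounded one goes next):
  1 to go: {7} 1
  2 to go: {6,7} 1
  3 to go: {4,6,7} 1  {5,6,7} 1
  4 to go: {1,4,6,7} 1  {3,5,6,7} 1  {4,5,6,7} 2
  5 to go: {1,4,5,6,7} 3  {2,3,5,6,7} 1  {3,4,5,6,7} 3
  6 to go: {0,2,3,5,6,7} 1  {1,3,4,5,6,7} 6  {2,3,4,5,6,7} 4
  if 0:b drops first: 10 orders
  if 1:a drops first: 5 orders
heap linearizations: 15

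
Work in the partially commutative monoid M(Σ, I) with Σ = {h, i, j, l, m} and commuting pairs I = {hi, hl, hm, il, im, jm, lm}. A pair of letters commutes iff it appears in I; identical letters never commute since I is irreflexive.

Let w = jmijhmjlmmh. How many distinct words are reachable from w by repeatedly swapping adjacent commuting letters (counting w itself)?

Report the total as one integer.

660

piece 0:j — minimal
piece 1:m — minimal
piece 2:i rests on {0:j}
piece 3:j rests on {2:i}
piece 4:h rests on {3:j}
piece 5:m rests on {1:m}
piece 6:j rests on {4:h}
piece 7:l rests on {6:j}
piece 8:m rests on {5:m}
piece 9:m rests on {8:m}
piece 10:h rests on {6:j}
minimal pieces: {0:j, 1:m}
ways to finish when only these pieces remain (= sum over removing one remaining piece with nothing left below it):
  1 left: {7}→1  {9}→1  {10}→1
  2 left: {7,9}→2  {7,10}→2  {8,9}→1  {9,10}→2
  3 left: {5,8,9}→1  {6,7,10}→2  {7,8,9}→3  {7,9,10}→6  {8,9,10}→3
  4 left: {1,5,8,9}→1  {4,6,7,10}→2  {5,7,8,9}→4  {5,8,9,10}→4  {6,7,9,10}→8  {7,8,9,10}→12
  5 left: {1,5,7,8,9}→5  {1,5,8,9,10}→5  {3,4,6,7,10}→2  {4,6,7,9,10}→10  {5,7,8,9,10}→20  {6,7,8,9,10}→20
  6 left: {1,5,7,8,9,10}→30  {2,3,4,6,7,10}→2  {3,4,6,7,9,10}→12  {4,6,7,8,9,10}→30  {5,6,7,8,9,10}→40
  7 left: {0,2,3,4,6,7,10}→2  {1,5,6,7,8,9,10}→70  {2,3,4,6,7,9,10}→14  {3,4,6,7,8,9,10}→42  {4,5,6,7,8,9,10}→70
  8 left: {0,2,3,4,6,7,9,10}→16  {1,4,5,6,7,8,9,10}→140  {2,3,4,6,7,8,9,10}→56  {3,4,5,6,7,8,9,10}→112
  9 left: {0,2,3,4,6,7,8,9,10}→72  {1,3,4,5,6,7,8,9,10}→252  {2,3,4,5,6,7,8,9,10}→168
  placing 0:j first → 420 extensions
  placing 1:m first → 240 extensions
total linear extensions = 660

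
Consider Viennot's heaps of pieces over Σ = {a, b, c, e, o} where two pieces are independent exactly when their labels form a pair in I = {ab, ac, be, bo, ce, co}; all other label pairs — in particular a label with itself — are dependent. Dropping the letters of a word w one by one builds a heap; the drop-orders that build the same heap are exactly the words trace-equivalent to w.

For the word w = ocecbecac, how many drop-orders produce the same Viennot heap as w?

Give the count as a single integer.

126

drop 0:o onto floor
drop 1:c onto floor
drop 2:e onto {0:o}
drop 3:c onto {1:c}
drop 4:b onto {3:c}
drop 5:e onto {2:e}
drop 6:c onto {4:b}
drop 7:a onto {5:e}
drop 8:c onto {6:c}
ground layer = {0:o, 1:c}
drop-orders for the pieces not yet dropped (sum over which currently-grounded one goes next):
  1 to go: {7} 1  {8} 1
  2 to go: {5,7} 1  {6,8} 1  {7,8} 2
  3 to go: {2,5,7} 1  {4,6,8} 1  {5,7,8} 3  {6,7,8} 3
  4 to go: {0,2,5,7} 1  {2,5,7,8} 4  {3,4,6,8} 1  {4,6,7,8} 4  {5,6,7,8} 6
  5 to go: {0,2,5,7,8} 5  {1,3,4,6,8} 1  {2,5,6,7,8} 10  {3,4,6,7,8} 5  {4,5,6,7,8} 10
  6 to go: {0,2,5,6,7,8} 15  {1,3,4,6,7,8} 6  {2,4,5,6,7,8} 20  {3,4,5,6,7,8} 15
  7 to go: {0,2,4,5,6,7,8} 35  {1,3,4,5,6,7,8} 21  {2,3,4,5,6,7,8} 35
  if 0:o drops first: 56 orders
  if 1:c drops first: 70 orders
heap linearizations: 126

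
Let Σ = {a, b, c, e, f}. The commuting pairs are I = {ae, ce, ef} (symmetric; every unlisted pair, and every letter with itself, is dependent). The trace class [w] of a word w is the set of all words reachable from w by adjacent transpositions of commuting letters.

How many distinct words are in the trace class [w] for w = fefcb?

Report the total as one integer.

0(f) covers ∅
1(e) covers ∅
2(f) covers 0:f
3(c) covers 2:f
4(b) covers 1:e, 3:c
floor of heap: 0:f, 1:e
completions by unplaced set U, small U first (add the entries for U minus each lowest piece of U):
  |U|=1: {4}:1
  |U|=2: {1,4}:1  {3,4}:1
  |U|=3: {1,3,4}:2  {2,3,4}:1
  start at 0(f): 3
  start at 1(e): 1
sum over floor = 4

4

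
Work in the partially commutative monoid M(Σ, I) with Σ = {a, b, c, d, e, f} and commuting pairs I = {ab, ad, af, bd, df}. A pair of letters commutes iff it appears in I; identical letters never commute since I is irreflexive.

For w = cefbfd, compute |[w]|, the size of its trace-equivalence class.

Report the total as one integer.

#0=c has no predecessor
#1=e depends on [0:c]
#2=f depends on [1:e]
#3=b depends on [2:f]
#4=f depends on [3:b]
#5=d depends on [1:e]
sources: [0:c]
N(rest) = Σ N(rest − s) over sources s of rest; N(one piece) = 1:
  size 1 → [4]=1  [5]=1
  size 2 → [3,4]=1  [4,5]=2
  size 3 → [2,3,4]=1  [3,4,5]=3
  size 4 → [2,3,4,5]=4
  first=0(c) contributes 4

4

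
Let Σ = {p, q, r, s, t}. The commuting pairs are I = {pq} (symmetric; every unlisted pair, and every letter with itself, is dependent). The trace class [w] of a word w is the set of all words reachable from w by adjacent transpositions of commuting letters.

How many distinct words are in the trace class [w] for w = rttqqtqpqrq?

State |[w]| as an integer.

3

#0=r has no predecessor
#1=t depends on [0:r]
#2=t depends on [1:t]
#3=q depends on [2:t]
#4=q depends on [3:q]
#5=t depends on [4:q]
#6=q depends on [5:t]
#7=p depends on [5:t]
#8=q depends on [6:q]
#9=r depends on [7:p, 8:q]
#10=q depends on [9:r]
sources: [0:r]
N(rest) = Σ N(rest − s) over sources s of rest; N(one piece) = 1:
  size 1 → [10]=1
  size 2 → [9,10]=1
  size 3 → [7,9,10]=1  [8,9,10]=1
  size 4 → [6,8,9,10]=1  [7,8,9,10]=2
  size 5 → [6,7,8,9,10]=3
  size 6 → [5,6,7,8,9,10]=3
  size 7 → [4,5,6,7,8,9,10]=3
  size 8 → [3,4,5,6,7,8,9,10]=3
  size 9 → [2,3,4,5,6,7,8,9,10]=3
  first=0(r) contributes 3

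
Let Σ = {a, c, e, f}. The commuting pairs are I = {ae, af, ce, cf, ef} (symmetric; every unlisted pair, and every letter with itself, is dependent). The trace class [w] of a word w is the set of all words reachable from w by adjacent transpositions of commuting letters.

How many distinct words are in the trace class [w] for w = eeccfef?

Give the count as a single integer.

#0=e has no predecessor
#1=e depends on [0:e]
#2=c has no predecessor
#3=c depends on [2:c]
#4=f has no predecessor
#5=e depends on [1:e]
#6=f depends on [4:f]
sources: [0:e, 2:c, 4:f]
N(rest) = Σ N(rest − s) over sources s of rest; N(one piece) = 1:
  size 1 → [3]=1  [5]=1  [6]=1
  size 2 → [1,5]=1  [2,3]=1  [3,5]=2  [3,6]=2  [4,6]=1  [5,6]=2
  size 3 → [0,1,5]=1  [1,3,5]=3  [1,5,6]=3  [2,3,5]=3  [2,3,6]=3  [3,4,6]=3  [3,5,6]=6  [4,5,6]=3
  size 4 → [0,1,3,5]=4  [0,1,5,6]=4  [1,2,3,5]=6  [1,3,5,6]=12  [1,4,5,6]=6  [2,3,4,6]=6  [2,3,5,6]=12  [3,4,5,6]=12
  size 5 → [0,1,2,3,5]=10  [0,1,3,5,6]=20  [0,1,4,5,6]=10  [1,2,3,5,6]=30  [1,3,4,5,6]=30  [2,3,4,5,6]=30
  first=0(e) contributes 90
  first=2(c) contributes 60
  first=4(f) contributes 60
|[w]| = 210

210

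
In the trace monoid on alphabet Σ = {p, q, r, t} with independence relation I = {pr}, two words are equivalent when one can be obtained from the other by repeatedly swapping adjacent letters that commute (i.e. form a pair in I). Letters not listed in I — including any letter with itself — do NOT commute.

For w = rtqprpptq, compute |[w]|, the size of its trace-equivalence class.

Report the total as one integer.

4

drop 0:r onto floor
drop 1:t onto {0:r}
drop 2:q onto {1:t}
drop 3:p onto {2:q}
drop 4:r onto {2:q}
drop 5:p onto {3:p}
drop 6:p onto {5:p}
drop 7:t onto {4:r, 6:p}
drop 8:q onto {7:t}
ground layer = {0:r}
drop-orders for the pieces not yet dropped (sum over which currently-grounded one goes next):
  1 to go: {8} 1
  2 to go: {7,8} 1
  3 to go: {4,7,8} 1  {6,7,8} 1
  4 to go: {4,6,7,8} 2  {5,6,7,8} 1
  5 to go: {3,5,6,7,8} 1  {4,5,6,7,8} 3
  6 to go: {3,4,5,6,7,8} 4
  7 to go: {2,3,4,5,6,7,8} 4
  if 0:r drops first: 4 orders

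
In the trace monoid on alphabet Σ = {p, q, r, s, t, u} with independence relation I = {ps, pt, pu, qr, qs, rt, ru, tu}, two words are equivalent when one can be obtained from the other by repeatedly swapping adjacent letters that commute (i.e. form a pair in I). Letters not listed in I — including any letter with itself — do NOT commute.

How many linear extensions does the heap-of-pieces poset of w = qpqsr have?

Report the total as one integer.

7

drop 0:q onto floor
drop 1:p onto {0:q}
drop 2:q onto {1:p}
drop 3:s onto floor
drop 4:r onto {1:p, 3:s}
ground layer = {0:q, 3:s}
drop-orders for the pieces not yet dropped (sum over which currently-grounded one goes next):
  1 to go: {2} 1  {4} 1
  2 to go: {2,4} 2  {3,4} 1
  3 to go: {1,2,4} 2  {2,3,4} 3
  if 0:q drops first: 5 orders
  if 3:s drops first: 2 orders
heap linearizations: 7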